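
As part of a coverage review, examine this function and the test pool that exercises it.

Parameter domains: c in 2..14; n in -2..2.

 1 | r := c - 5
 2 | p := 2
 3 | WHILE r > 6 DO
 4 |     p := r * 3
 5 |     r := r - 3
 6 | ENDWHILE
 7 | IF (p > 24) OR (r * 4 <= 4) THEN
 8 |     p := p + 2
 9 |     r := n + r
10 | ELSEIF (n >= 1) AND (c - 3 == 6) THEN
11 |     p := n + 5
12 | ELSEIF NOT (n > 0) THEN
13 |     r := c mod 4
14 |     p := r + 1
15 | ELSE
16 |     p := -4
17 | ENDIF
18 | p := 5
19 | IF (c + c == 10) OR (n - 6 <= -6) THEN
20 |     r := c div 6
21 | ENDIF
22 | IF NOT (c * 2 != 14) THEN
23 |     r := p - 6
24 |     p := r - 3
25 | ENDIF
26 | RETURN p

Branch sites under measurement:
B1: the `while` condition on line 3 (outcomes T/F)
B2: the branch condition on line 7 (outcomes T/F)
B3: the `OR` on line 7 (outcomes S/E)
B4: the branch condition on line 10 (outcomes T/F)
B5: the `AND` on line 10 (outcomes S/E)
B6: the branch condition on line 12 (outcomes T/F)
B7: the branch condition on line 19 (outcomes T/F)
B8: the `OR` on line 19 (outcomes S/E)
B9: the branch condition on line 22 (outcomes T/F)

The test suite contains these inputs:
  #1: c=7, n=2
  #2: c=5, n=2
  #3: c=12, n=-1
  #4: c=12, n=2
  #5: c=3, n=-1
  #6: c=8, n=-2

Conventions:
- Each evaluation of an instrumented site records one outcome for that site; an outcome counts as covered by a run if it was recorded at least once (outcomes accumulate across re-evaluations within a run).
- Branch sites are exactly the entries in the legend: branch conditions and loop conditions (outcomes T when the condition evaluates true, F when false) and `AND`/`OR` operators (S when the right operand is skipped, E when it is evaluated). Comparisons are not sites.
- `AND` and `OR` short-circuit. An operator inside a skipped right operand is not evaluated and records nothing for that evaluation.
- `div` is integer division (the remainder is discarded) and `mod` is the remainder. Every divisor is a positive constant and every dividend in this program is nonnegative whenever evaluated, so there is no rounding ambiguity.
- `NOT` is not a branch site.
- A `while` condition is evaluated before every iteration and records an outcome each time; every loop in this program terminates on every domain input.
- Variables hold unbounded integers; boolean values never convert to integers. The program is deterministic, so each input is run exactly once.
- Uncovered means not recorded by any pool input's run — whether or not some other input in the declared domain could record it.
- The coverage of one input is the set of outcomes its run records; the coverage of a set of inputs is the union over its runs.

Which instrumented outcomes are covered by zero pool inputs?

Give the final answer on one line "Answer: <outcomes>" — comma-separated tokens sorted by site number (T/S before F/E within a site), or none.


input #1, c=7, n=2: outcomes B1=F, B2=F, B3=E, B4=F, B5=E, B6=F, B7=F, B8=E, B9=T
input #2, c=5, n=2: outcomes B1=F, B2=T, B3=E, B7=T, B8=S, B9=F
input #3, c=12, n=-1: outcomes B1=T, B1=F, B2=F, B3=E, B4=F, B5=S, B6=T, B7=T, B8=E, B9=F
input #4, c=12, n=2: outcomes B1=T, B1=F, B2=F, B3=E, B4=F, B5=E, B6=F, B7=F, B8=E, B9=F
input #5, c=3, n=-1: outcomes B1=F, B2=T, B3=E, B7=T, B8=E, B9=F
input #6, c=8, n=-2: outcomes B1=F, B2=F, B3=E, B4=F, B5=S, B6=T, B7=T, B8=E, B9=F
union over the pool: B1=T, B1=F, B2=T, B2=F, B3=E, B4=F, B5=S, B5=E, B6=T, B6=F, B7=T, B7=F, B8=S, B8=E, B9=T, B9=F
uncovered (2 of 18): B3=S, B4=T
Answer: B3=S, B4=T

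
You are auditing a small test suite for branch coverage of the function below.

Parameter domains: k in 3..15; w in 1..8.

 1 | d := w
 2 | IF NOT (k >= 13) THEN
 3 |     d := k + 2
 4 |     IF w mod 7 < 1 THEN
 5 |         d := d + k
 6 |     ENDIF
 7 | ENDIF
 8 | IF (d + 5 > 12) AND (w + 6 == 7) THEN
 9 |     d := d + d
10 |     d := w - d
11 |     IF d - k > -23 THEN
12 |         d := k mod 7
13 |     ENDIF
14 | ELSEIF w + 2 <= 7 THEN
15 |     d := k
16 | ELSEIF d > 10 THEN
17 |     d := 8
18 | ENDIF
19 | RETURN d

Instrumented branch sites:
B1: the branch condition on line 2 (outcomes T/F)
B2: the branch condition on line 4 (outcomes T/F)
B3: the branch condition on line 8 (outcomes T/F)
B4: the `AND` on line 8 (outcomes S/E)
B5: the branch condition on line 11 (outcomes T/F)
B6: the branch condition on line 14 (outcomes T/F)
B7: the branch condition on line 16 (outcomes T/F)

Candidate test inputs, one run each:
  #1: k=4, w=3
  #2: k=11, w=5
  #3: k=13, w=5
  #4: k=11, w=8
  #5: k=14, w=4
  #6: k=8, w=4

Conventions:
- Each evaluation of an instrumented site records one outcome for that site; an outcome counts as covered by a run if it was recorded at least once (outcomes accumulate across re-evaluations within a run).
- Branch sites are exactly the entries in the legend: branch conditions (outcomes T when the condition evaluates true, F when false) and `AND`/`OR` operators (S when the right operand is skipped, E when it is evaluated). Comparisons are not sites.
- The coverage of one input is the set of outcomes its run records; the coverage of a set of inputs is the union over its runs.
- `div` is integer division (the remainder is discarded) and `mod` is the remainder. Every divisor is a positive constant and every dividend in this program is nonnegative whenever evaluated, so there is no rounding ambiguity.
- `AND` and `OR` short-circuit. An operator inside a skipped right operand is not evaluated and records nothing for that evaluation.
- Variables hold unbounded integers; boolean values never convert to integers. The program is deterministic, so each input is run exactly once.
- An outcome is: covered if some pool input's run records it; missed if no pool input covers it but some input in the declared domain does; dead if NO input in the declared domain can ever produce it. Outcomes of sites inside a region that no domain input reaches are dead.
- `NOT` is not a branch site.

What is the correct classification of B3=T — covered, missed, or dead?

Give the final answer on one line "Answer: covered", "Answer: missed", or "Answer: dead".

no pool input records B3=T
but domain input (k=6, w=1) does record it -> reachable, so missed

Answer: missed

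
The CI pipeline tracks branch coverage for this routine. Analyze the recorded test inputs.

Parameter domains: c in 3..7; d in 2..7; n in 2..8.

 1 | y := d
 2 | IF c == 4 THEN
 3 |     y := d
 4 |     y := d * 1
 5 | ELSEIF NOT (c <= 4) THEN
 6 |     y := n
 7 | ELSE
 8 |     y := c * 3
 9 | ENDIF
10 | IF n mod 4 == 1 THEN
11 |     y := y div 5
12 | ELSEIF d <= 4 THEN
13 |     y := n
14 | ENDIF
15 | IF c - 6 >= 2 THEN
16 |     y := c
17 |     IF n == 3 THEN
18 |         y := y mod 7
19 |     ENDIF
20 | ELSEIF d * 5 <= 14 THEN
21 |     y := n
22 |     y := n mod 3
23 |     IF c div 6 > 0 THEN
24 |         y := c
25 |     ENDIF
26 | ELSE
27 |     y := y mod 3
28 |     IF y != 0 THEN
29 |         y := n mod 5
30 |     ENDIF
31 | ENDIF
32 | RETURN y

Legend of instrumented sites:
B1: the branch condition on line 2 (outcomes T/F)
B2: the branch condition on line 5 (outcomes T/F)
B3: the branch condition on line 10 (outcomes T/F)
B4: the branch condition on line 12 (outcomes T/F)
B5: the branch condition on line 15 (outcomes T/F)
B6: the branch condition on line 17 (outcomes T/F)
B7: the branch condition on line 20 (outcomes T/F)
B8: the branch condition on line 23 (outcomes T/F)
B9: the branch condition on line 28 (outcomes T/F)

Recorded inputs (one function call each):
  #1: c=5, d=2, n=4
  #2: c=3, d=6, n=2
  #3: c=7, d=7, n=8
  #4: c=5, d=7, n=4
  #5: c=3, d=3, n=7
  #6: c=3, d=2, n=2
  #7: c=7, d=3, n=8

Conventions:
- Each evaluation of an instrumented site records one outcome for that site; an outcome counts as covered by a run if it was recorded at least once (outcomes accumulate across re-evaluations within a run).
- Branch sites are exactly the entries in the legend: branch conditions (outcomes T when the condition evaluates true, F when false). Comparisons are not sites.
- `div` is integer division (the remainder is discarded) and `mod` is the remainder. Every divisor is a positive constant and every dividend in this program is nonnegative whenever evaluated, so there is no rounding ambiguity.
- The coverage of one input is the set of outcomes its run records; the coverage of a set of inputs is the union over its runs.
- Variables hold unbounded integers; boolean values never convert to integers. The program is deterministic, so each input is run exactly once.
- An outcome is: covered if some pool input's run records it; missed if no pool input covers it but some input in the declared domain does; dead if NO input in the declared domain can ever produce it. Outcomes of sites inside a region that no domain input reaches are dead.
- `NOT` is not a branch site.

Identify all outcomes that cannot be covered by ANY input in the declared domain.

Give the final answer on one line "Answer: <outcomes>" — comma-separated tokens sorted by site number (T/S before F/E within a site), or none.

exhaustive pass over the 210-input domain:
  B5=T: zero occurrences over every domain input -> dead
  B6=T: zero occurrences over every domain input -> dead
  B6=F: zero occurrences over every domain input -> dead
  reachable outcomes have witnesses, e.g. B1=T (e.g. c=4, d=2, n=2), B1=F (e.g. c=3, d=2, n=2), B2=T (e.g. c=5, d=2, n=2), B2=F (e.g. c=3, d=2, n=2)

Answer: B5=T, B6=T, B6=F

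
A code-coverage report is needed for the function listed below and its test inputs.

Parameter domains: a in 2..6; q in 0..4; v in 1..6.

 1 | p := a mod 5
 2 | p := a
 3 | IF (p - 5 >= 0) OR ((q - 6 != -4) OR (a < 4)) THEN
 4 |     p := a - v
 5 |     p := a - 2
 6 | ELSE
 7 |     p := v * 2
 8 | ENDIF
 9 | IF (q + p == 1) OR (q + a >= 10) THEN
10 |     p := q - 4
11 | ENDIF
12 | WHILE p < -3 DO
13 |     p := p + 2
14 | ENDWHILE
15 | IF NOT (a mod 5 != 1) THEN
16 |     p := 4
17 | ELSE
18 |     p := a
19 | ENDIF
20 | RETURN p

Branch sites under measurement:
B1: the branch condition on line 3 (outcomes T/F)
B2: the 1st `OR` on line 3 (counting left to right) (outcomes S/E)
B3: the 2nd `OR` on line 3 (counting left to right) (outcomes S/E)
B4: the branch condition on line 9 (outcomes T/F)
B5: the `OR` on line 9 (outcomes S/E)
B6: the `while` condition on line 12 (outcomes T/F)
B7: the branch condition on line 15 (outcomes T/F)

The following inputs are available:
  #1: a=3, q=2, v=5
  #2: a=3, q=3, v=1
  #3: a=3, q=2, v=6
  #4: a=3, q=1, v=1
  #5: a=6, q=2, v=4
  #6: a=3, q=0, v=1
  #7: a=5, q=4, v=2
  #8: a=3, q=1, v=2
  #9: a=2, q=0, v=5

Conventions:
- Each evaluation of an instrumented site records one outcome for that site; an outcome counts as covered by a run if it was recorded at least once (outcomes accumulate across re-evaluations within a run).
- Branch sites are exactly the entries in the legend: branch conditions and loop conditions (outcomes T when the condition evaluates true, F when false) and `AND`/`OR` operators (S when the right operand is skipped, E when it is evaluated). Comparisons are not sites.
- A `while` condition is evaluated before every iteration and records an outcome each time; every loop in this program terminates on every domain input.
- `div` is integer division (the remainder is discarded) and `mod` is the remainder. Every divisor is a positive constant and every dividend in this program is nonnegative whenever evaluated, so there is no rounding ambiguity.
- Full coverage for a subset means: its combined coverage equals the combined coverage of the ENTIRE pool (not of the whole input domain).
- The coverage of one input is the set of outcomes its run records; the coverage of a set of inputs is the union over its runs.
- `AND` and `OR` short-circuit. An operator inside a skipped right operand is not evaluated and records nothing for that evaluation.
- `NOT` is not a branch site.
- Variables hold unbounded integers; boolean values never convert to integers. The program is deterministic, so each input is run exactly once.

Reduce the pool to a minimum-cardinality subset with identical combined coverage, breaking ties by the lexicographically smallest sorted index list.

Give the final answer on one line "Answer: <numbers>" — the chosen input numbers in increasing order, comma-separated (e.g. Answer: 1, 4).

input #1, a=3, q=2, v=5: outcomes B1=T, B2=E, B3=E, B4=F, B5=E, B6=F, B7=F
input #2, a=3, q=3, v=1: outcomes B1=T, B2=E, B3=S, B4=F, B5=E, B6=F, B7=F
input #3, a=3, q=2, v=6: outcomes B1=T, B2=E, B3=E, B4=F, B5=E, B6=F, B7=F
input #4, a=3, q=1, v=1: outcomes B1=T, B2=E, B3=S, B4=F, B5=E, B6=F, B7=F
input #5, a=6, q=2, v=4: outcomes B1=T, B2=S, B4=F, B5=E, B6=F, B7=T
input #6, a=3, q=0, v=1: outcomes B1=T, B2=E, B3=S, B4=T, B5=S, B6=T, B6=F, B7=F
input #7, a=5, q=4, v=2: outcomes B1=T, B2=S, B4=F, B5=E, B6=F, B7=F
input #8, a=3, q=1, v=2: outcomes B1=T, B2=E, B3=S, B4=F, B5=E, B6=F, B7=F
input #9, a=2, q=0, v=5: outcomes B1=T, B2=E, B3=S, B4=F, B5=E, B6=F, B7=F
union over all inputs: B1=T, B2=S, B2=E, B3=S, B3=E, B4=T, B4=F, B5=S, B5=E, B6=T, B6=F, B7=T, B7=F (13 outcomes)
every size-1 subset falls short of the 13 outcomes (best: 8/13)
every size-2 subset falls short of the 13 outcomes (best: 12/13)
size 3: inputs {1, 5, 6} cover all 13 outcomes, and no lexicographically smaller subset of this size does

Answer: 1, 5, 6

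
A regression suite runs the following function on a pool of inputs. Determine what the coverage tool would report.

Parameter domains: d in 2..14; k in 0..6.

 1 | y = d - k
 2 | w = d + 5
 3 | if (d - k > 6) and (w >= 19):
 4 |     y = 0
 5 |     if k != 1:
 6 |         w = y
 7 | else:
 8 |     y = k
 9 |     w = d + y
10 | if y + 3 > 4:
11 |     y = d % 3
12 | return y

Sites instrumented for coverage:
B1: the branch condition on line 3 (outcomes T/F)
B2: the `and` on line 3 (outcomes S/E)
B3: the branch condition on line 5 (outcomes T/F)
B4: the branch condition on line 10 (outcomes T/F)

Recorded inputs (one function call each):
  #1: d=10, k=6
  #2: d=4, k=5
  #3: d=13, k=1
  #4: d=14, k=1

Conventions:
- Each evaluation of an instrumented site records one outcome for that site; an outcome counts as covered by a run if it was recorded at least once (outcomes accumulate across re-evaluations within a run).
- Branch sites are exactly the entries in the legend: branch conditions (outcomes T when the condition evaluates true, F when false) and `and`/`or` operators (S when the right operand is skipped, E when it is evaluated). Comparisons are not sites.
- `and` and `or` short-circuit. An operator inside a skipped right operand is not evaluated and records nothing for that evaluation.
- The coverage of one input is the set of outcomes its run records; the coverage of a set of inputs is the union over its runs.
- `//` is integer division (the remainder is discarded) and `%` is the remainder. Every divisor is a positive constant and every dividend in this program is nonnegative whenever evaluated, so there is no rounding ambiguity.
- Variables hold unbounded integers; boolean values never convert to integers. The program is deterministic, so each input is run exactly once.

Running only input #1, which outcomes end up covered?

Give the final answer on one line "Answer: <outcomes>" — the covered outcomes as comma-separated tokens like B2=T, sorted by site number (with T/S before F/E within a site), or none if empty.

Event log for input #1 (d=10, k=6):
  B2->S, B1->F, B4->T
deduplicating events, the covered set is: B1=F, B2=S, B4=T

Answer: B1=F, B2=S, B4=T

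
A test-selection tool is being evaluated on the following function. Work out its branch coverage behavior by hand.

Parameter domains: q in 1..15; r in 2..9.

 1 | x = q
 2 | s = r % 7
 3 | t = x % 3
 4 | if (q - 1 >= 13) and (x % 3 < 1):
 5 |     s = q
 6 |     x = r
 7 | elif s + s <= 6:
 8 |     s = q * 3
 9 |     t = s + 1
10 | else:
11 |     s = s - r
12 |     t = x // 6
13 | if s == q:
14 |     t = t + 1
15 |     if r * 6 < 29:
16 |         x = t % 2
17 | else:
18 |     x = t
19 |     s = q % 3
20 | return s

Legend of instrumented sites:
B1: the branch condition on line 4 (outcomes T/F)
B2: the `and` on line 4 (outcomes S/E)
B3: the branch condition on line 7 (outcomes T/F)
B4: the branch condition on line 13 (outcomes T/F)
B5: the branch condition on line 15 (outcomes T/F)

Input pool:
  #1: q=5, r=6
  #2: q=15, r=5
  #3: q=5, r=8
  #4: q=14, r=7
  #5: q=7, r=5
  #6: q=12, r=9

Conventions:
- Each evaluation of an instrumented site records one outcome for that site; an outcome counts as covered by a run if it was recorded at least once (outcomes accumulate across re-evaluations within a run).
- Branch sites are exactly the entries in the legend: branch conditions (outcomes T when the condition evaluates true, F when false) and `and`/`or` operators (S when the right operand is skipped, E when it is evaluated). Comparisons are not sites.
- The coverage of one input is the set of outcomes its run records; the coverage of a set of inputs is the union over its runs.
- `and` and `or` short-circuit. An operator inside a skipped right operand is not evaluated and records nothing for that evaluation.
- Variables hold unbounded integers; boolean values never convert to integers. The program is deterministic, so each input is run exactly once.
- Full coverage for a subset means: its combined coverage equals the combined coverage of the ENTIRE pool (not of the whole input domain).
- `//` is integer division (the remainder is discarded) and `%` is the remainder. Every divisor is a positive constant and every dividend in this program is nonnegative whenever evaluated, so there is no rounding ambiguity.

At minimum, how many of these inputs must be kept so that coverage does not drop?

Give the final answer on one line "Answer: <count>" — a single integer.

run #1 (q=5, r=6) records B1=F, B2=S, B3=F, B4=F
run #2 (q=15, r=5) records B1=T, B2=E, B4=T, B5=F
run #3 (q=5, r=8) records B1=F, B2=S, B3=T, B4=F
run #4 (q=14, r=7) records B1=F, B2=E, B3=T, B4=F
run #5 (q=7, r=5) records B1=F, B2=S, B3=F, B4=F
run #6 (q=12, r=9) records B1=F, B2=S, B3=T, B4=F
union over all inputs: B1=T, B1=F, B2=S, B2=E, B3=T, B3=F, B4=T, B4=F, B5=F (9 outcomes)
every size-1 subset falls short of the 9 outcomes (best: 4/9)
every size-2 subset falls short of the 9 outcomes (best: 8/9)
the canonical winner is {1, 2, 3}: size 3, full 9-outcome coverage, earliest index list among size-3 covers

Answer: 3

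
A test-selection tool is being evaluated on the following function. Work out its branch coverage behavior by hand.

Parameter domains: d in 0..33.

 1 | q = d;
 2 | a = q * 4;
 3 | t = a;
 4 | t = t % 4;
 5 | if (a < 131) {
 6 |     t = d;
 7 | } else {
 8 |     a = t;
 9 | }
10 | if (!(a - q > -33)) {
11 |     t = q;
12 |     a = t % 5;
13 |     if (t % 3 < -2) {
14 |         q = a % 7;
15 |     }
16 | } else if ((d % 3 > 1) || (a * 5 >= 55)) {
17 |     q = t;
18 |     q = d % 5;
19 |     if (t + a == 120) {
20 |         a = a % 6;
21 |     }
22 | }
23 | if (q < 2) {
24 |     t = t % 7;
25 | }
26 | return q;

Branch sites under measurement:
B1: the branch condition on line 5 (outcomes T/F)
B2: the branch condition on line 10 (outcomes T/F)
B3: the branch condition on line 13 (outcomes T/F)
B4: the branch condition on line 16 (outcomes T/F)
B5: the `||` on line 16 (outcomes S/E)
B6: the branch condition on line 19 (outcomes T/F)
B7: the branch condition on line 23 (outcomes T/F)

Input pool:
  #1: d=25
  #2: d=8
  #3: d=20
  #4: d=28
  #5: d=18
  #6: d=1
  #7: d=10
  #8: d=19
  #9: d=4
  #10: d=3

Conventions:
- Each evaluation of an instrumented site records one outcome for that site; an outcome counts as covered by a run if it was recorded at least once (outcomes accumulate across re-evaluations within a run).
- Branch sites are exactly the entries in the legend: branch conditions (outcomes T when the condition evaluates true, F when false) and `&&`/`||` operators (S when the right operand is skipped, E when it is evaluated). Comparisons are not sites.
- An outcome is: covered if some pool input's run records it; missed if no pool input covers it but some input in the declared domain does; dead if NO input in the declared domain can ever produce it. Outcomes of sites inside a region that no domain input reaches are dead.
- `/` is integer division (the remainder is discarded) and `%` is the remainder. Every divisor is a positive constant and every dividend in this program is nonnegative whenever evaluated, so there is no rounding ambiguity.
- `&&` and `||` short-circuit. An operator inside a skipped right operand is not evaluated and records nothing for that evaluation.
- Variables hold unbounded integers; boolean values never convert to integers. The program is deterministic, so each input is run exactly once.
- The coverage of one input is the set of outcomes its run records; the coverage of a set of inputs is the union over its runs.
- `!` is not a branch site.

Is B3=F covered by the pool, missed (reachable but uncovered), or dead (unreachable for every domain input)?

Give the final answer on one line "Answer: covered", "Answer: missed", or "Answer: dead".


no pool input records B3=F
but domain input (d=33) does record it -> reachable, so missed
Answer: missed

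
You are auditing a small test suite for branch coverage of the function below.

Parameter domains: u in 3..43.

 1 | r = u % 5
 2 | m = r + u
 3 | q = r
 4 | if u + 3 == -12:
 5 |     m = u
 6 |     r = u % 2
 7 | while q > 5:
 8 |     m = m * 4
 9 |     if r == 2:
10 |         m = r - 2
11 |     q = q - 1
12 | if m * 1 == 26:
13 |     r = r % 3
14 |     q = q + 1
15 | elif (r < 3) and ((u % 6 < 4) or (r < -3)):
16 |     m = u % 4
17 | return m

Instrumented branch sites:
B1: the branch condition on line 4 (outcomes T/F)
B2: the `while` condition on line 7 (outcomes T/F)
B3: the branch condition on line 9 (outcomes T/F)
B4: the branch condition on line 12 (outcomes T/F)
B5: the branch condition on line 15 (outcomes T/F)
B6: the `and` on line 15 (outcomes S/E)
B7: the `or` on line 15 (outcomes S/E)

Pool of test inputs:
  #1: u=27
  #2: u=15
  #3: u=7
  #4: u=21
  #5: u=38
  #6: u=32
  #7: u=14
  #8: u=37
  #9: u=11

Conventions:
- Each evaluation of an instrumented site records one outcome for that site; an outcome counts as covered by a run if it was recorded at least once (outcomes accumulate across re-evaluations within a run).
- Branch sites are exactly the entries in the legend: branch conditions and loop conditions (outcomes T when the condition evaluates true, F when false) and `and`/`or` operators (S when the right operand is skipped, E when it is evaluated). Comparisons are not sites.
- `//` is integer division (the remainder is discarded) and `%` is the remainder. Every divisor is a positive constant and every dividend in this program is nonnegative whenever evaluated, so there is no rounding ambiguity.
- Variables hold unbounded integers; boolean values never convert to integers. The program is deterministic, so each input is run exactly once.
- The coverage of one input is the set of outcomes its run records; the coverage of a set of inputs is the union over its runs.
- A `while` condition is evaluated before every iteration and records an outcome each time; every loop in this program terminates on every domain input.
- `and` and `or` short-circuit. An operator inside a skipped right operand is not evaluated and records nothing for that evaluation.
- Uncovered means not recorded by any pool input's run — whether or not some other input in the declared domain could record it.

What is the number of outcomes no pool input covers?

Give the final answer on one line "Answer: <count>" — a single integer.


run #1 (u=27) runs B1->F, B2->F, B4->F, B6->E, B7->S, B5->T; records B1=F, B2=F, B4=F, B5=T, B6=E, B7=S
run #2 (u=15) runs B1->F, B2->F, B4->F, B6->E, B7->S, B5->T; records B1=F, B2=F, B4=F, B5=T, B6=E, B7=S
run #3 (u=7) runs B1->F, B2->F, B4->F, B6->E, B7->S, B5->T; records B1=F, B2=F, B4=F, B5=T, B6=E, B7=S
run #4 (u=21) runs B1->F, B2->F, B4->F, B6->E, B7->S, B5->T; records B1=F, B2=F, B4=F, B5=T, B6=E, B7=S
run #5 (u=38) runs B1->F, B2->F, B4->F, B6->S, B5->F; records B1=F, B2=F, B4=F, B5=F, B6=S
run #6 (u=32) runs B1->F, B2->F, B4->F, B6->E, B7->S, B5->T; records B1=F, B2=F, B4=F, B5=T, B6=E, B7=S
run #7 (u=14) runs B1->F, B2->F, B4->F, B6->S, B5->F; records B1=F, B2=F, B4=F, B5=F, B6=S
run #8 (u=37) runs B1->F, B2->F, B4->F, B6->E, B7->S, B5->T; records B1=F, B2=F, B4=F, B5=T, B6=E, B7=S
run #9 (u=11) runs B1->F, B2->F, B4->F, B6->E, B7->E, B5->F; records B1=F, B2=F, B4=F, B5=F, B6=E, B7=E
union over the pool: B1=F, B2=F, B4=F, B5=T, B5=F, B6=S, B6=E, B7=S, B7=E
uncovered (5 of 14): B1=T, B2=T, B3=T, B3=F, B4=T
Answer: 5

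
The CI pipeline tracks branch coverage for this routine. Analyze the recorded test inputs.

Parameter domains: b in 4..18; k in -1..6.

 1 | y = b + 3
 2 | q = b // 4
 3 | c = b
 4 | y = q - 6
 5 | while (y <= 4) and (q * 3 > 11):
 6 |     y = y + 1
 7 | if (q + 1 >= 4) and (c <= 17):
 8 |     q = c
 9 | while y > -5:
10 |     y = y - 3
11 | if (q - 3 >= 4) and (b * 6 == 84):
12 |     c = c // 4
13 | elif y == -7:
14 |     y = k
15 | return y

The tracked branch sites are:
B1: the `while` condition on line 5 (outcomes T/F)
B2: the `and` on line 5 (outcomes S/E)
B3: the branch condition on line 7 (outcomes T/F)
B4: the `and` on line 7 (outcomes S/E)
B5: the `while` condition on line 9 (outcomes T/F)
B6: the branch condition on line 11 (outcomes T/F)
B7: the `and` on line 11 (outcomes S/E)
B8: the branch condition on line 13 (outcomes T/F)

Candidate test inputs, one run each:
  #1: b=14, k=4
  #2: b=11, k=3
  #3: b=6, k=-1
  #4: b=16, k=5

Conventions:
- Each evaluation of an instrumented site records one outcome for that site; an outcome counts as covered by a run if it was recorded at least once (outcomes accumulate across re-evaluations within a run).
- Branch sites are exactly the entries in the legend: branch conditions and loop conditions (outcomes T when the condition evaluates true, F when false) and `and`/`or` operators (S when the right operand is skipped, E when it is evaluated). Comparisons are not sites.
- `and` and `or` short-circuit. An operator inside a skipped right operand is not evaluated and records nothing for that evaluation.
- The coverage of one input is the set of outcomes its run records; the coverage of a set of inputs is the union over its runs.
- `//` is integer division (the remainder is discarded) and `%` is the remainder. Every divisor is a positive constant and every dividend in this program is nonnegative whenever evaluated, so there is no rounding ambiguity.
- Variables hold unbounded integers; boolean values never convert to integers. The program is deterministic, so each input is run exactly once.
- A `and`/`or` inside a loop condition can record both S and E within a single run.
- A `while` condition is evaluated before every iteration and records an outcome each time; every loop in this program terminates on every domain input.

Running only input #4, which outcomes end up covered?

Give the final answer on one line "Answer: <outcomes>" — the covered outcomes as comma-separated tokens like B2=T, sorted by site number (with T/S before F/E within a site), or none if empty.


Running input #4 (b=16, k=5), event by event:
  B2->E, B1->T, B2->E, B1->T, B2->E, B1->T, B2->E, B1->T, B2->E, B1->T
  B2->E, B1->T, B2->E, B1->T, B2->S, B1->F, B4->E, B3->T, B5->T, B5->T
  B5->T, B5->T, B5->F, B7->E, B6->F, B8->T
distinct outcomes covered: B1=T, B1=F, B2=S, B2=E, B3=T, B4=E, B5=T, B5=F, B6=F, B7=E, B8=T
Answer: B1=T, B1=F, B2=S, B2=E, B3=T, B4=E, B5=T, B5=F, B6=F, B7=E, B8=T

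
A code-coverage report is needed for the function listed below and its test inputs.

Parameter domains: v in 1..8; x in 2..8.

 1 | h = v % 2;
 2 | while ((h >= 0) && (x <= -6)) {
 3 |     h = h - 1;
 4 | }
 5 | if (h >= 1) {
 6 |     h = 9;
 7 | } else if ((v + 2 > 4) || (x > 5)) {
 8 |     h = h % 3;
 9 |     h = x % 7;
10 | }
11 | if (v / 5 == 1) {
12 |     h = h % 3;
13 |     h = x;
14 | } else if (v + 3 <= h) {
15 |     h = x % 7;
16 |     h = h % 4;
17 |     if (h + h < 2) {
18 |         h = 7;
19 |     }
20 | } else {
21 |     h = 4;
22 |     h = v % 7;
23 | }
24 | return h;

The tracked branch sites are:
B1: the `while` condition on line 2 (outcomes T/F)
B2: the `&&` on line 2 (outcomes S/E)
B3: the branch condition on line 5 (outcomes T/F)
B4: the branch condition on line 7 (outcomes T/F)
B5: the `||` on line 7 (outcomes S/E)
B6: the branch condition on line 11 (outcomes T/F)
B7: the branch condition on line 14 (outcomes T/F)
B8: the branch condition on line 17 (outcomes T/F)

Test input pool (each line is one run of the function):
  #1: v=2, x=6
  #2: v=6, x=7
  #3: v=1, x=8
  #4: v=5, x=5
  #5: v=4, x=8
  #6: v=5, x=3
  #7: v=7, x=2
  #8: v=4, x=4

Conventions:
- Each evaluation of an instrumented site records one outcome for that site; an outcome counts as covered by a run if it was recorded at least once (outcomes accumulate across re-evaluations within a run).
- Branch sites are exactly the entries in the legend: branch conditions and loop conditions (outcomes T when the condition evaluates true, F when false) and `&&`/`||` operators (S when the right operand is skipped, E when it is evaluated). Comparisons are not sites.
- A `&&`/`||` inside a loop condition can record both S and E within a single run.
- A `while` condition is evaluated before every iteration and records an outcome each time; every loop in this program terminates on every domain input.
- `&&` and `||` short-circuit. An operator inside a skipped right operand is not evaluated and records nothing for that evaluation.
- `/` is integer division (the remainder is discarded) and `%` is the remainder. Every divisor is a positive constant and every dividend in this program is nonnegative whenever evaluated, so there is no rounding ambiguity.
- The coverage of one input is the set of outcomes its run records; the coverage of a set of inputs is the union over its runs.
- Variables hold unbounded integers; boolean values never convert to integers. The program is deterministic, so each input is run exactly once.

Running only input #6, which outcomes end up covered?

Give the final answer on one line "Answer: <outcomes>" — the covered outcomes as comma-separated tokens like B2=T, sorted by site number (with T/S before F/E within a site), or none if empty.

Event log for input #6 (v=5, x=3):
  B2->E, B1->F, B3->T, B6->T
as a set, this run covers: B1=F, B2=E, B3=T, B6=T

Answer: B1=F, B2=E, B3=T, B6=T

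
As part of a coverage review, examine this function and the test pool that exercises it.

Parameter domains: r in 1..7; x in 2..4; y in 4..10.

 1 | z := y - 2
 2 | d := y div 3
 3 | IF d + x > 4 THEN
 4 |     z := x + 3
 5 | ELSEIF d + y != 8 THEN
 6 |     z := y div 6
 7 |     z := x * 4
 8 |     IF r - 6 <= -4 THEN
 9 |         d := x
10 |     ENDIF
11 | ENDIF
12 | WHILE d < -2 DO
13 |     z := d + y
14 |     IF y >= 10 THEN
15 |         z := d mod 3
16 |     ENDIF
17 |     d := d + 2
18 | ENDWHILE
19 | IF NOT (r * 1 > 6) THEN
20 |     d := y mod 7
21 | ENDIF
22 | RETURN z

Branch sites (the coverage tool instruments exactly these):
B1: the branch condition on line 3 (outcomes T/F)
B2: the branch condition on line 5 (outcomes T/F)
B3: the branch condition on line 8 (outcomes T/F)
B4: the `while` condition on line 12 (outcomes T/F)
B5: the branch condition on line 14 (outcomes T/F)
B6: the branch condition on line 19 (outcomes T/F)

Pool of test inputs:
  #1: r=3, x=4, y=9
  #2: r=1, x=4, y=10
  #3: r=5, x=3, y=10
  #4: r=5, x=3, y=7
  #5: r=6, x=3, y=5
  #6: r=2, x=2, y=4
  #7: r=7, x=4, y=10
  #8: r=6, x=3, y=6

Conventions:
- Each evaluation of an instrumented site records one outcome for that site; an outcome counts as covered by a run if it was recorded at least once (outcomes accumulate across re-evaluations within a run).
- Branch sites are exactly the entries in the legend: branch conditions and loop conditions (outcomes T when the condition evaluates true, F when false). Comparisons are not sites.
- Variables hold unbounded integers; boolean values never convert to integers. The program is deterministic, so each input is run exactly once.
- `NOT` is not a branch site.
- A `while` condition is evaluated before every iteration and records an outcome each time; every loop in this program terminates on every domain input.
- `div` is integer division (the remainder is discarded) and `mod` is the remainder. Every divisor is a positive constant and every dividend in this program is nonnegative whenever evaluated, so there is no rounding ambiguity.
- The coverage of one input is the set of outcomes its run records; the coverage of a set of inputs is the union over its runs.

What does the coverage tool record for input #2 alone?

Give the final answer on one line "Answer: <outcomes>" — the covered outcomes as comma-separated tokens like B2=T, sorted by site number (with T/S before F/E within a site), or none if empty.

Simulating input #2 (r=1, x=4, y=10) step by step:
  B1->T, B4->F, B6->T
as a set, this run covers: B1=T, B4=F, B6=T

Answer: B1=T, B4=F, B6=T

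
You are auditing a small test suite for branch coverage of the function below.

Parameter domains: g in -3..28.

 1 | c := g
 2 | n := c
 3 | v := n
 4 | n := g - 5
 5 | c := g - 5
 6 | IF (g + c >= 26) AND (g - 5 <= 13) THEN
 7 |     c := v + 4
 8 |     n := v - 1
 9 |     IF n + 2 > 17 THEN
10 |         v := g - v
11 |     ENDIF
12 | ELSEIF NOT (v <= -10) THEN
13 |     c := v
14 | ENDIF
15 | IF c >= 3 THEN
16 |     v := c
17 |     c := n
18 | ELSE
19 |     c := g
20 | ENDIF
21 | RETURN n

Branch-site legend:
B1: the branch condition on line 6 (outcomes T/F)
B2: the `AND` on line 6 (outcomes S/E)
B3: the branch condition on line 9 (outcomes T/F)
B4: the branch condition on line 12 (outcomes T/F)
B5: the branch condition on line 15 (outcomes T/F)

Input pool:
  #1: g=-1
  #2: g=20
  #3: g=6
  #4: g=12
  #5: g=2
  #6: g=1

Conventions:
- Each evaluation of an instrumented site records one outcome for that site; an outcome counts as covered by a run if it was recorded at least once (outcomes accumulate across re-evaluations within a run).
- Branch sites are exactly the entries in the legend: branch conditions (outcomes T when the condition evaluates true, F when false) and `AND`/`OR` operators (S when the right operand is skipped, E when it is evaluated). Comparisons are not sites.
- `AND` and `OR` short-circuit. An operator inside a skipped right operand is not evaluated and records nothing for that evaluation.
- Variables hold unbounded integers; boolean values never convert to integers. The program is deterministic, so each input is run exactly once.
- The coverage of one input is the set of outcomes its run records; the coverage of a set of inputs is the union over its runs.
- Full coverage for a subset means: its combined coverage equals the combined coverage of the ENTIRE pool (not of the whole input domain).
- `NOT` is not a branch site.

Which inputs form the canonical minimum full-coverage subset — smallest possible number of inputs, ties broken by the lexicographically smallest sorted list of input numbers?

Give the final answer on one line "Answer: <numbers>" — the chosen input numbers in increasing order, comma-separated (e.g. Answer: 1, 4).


input #1 (g=-1): events B2->S, B1->F, B4->T, B5->F; covers B1=F, B2=S, B4=T, B5=F
input #2 (g=20): events B2->E, B1->F, B4->T, B5->T; covers B1=F, B2=E, B4=T, B5=T
input #3 (g=6): events B2->S, B1->F, B4->T, B5->T; covers B1=F, B2=S, B4=T, B5=T
input #4 (g=12): events B2->S, B1->F, B4->T, B5->T; covers B1=F, B2=S, B4=T, B5=T
input #5 (g=2): events B2->S, B1->F, B4->T, B5->F; covers B1=F, B2=S, B4=T, B5=F
input #6 (g=1): events B2->S, B1->F, B4->T, B5->F; covers B1=F, B2=S, B4=T, B5=F
union over all inputs: B1=F, B2=S, B2=E, B4=T, B5=T, B5=F (6 outcomes)
every size-1 subset falls short of the 6 outcomes (best: 4/6)
size 2: inputs {1, 2} cover all 6 outcomes, and no lexicographically smaller subset of this size does
Answer: 1, 2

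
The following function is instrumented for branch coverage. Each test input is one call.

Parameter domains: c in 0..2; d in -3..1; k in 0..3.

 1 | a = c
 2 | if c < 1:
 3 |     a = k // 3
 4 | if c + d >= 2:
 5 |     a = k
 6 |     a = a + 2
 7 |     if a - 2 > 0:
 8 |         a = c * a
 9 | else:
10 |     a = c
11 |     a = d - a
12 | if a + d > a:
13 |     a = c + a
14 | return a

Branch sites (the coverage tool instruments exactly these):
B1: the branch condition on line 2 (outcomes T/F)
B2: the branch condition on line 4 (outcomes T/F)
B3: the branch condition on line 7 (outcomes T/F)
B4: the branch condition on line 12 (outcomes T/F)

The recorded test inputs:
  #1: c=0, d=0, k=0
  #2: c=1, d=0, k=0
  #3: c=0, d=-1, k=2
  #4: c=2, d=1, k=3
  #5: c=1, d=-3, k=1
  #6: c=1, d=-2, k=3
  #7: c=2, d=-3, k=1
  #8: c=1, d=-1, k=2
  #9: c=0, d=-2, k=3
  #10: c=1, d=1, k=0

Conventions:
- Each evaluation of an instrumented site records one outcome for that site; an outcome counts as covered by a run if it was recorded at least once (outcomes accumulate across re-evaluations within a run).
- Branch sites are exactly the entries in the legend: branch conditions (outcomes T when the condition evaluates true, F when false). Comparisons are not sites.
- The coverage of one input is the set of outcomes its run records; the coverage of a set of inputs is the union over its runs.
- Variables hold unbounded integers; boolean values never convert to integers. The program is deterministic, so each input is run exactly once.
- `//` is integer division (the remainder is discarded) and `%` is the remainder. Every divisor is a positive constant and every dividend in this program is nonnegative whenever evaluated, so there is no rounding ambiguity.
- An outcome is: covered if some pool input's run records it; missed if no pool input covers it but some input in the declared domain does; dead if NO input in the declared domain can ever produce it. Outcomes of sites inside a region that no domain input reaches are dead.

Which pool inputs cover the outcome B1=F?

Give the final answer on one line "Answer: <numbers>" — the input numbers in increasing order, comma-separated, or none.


input #1 (c=0, d=0, k=0): misses B1=F
input #2 (c=1, d=0, k=0): covers B1=F
input #3 (c=0, d=-1, k=2): misses B1=F
input #4 (c=2, d=1, k=3): covers B1=F
input #5 (c=1, d=-3, k=1): covers B1=F
input #6 (c=1, d=-2, k=3): covers B1=F
input #7 (c=2, d=-3, k=1): covers B1=F
input #8 (c=1, d=-1, k=2): covers B1=F
input #9 (c=0, d=-2, k=3): misses B1=F
input #10 (c=1, d=1, k=0): covers B1=F
Answer: 2, 4, 5, 6, 7, 8, 10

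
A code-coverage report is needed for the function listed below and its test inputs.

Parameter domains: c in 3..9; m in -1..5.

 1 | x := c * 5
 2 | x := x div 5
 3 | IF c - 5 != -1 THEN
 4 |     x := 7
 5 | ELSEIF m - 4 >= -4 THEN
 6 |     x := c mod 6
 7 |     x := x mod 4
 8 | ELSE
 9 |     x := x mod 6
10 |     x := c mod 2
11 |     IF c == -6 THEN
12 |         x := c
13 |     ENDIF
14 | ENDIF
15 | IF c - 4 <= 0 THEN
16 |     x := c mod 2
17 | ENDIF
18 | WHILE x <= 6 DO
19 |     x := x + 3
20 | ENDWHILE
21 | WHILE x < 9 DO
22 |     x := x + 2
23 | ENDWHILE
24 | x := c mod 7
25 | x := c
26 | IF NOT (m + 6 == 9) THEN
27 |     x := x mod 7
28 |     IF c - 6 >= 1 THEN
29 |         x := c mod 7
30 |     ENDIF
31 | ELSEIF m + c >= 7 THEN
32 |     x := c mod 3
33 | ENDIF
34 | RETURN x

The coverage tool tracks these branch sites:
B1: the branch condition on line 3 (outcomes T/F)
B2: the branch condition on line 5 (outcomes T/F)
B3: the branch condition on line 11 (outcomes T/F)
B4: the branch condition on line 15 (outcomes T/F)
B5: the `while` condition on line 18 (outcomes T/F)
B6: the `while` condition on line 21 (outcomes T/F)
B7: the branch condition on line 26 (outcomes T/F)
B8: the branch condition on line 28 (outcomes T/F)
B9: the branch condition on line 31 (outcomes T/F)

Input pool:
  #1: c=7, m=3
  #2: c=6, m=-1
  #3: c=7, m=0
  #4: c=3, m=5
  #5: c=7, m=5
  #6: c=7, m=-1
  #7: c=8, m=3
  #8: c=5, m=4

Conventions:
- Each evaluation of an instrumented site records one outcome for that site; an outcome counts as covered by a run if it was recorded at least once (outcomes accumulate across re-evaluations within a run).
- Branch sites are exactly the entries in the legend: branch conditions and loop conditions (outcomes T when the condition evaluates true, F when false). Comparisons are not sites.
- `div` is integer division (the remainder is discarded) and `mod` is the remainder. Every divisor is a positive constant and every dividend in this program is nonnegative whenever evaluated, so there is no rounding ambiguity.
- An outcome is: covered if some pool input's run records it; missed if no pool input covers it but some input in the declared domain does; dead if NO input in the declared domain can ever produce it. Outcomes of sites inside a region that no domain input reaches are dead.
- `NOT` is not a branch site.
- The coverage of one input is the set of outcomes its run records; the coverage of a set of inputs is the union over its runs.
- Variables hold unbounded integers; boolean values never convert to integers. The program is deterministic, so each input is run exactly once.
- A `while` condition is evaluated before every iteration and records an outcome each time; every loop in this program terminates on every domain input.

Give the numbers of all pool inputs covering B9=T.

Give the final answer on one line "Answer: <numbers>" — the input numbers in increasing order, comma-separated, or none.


input #1 (c=7, m=3): records B9=T
input #2 (c=6, m=-1): does not record B9=T
input #3 (c=7, m=0): does not record B9=T
input #4 (c=3, m=5): does not record B9=T
input #5 (c=7, m=5): does not record B9=T
input #6 (c=7, m=-1): does not record B9=T
input #7 (c=8, m=3): records B9=T
input #8 (c=5, m=4): does not record B9=T
Answer: 1, 7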